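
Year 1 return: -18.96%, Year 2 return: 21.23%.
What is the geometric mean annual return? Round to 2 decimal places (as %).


Formula: Geometric mean = ((1+r1)*(1+r2))^(1/2) - 1
Product: (1 + -0.1896) * (1 + 0.2123) = 0.8104 * 1.2123 = 0.982448
Square root: 0.982448^0.5 = 0.991185
Geometric mean = 0.991185 - 1 = -0.008815
As percentage: -0.88%

-0.88%


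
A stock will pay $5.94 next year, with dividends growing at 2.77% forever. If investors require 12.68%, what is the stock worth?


Formula: P = D1 / (r - g)
Spread: r - g = 0.1268 - 0.0277 = 0.0991
Substituting: P = $5.94 / 0.0991
P = $59.94

$59.94


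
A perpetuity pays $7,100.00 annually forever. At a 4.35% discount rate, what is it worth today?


Formula: PV = C / r
Substituting: PV = $7,100.00 / 0.0435
PV = $163,218.39

$163,218.39


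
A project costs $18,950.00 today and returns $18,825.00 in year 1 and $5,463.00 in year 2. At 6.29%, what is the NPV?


Formula: NPV = C0 + C1/(1+r) + C2/(1+r)^2
Discount C1: $18,825.00 / (1 + 0.0629) = $17,710.98
Discount C2: $5,463.00 / (1 + 0.0629)^2 = $4,835.56
NPV = -$18,950.00 + $17,710.98 + $4,835.56 = $3,596.54

$3,596.54


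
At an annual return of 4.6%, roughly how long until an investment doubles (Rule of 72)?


Formula: Years ≈ 72 / r
Substituting: Years ≈ 72 / 4.6
Years ≈ 15.7

15.7 years


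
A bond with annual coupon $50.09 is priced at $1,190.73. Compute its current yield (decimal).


Formula: Current yield = annual coupon / price
Substituting: CY = $50.09 / $1,190.73
CY = 0.042067

0.042067


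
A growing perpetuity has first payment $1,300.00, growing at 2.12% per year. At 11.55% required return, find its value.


Formula: PV = C / (r - g)
Spread: r - g = 0.1155 - 0.0212 = 0.0943
Substituting: PV = $1,300.00 / 0.0943
PV = $13,785.79

$13,785.79


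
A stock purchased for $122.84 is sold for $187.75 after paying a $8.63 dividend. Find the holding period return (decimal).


Formula: HPR = (P1 - P0 + D) / P0
Gain: $187.75 - $122.84 + $8.63 = $73.54
HPR = $73.54 / $122.84 = 0.5987

0.5987


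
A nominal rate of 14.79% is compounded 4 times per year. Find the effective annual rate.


Formula: EAR = (1 + r/m)^m - 1
Period rate: r/m = 0.1479 / 4 = 0.036975
Compounding: (1 + 0.036975)^4 = 1.156307
EAR = 1.156307 - 1 = 0.156307

0.156307


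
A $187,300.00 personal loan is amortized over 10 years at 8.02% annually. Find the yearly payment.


Formula: PMT = PV * r / (1 - (1+r)^(-n))
Denominator: 1 - (1 + 0.0802)^(-10) = 0.537663
Numerator: $187,300.00 * 0.0802 = 15021.46
PMT = 15021.46 / 0.537663 = $27,938.41

$27,938.41


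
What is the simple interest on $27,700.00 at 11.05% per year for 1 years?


Formula: I = P * r * t
Substituting: I = $27,700.00 * 0.1105 * 1
Step: I = $27,700.00 * 0.1105
I = $3,060.85

$3,060.85


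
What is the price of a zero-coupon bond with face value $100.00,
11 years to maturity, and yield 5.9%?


Formula: Price = FV / (1 + r)^n
Substituting: Price = $100.00 / (1 + 0.059)^11
Discount factor: (1.059)^11 = 1.878692
Price = $100.00 / 1.878692 = $53.23

$53.23


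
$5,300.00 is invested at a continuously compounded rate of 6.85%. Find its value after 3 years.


Formula: FV = P * e^(r*t)
Exponent: r*t = 0.0685 * 3 = 0.2055
e^(0.2055) = 1.228139
FV = $5,300.00 * 1.228139 = $6,509.14

$6,509.14


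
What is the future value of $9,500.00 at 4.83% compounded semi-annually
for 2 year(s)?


Formula: FV = P * (1 + r/m)^(m*t)
Period rate: r/m = 0.0483 / 2 = 0.02415
Total periods: m*t = 2 * 2 = 4
Growth factor: (1 + 0.02415)^4 = 1.100156
FV = $9,500.00 * 1.100156 = $10,451.48

$10,451.48


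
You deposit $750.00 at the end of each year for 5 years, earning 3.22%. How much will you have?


Formula: FV = PMT * ((1+r)^n - 1) / r
Growth factor: (1 + 0.0322)^5 = 1.171708
Numerator: 1.171708 - 1 = 0.171708
FV = $750.00 * 0.171708 / 0.0322 = $3,999.40

$3,999.40


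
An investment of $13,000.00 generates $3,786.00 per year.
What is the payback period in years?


Formula: Payback = investment / annual cash flow
Substituting: Payback = $13,000.00 / $3,786.00
Payback = 3.4337 years

3.4337 years


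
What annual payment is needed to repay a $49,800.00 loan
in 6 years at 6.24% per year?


Formula: PMT = PV * r / (1 - (1+r)^(-n))
Denominator: 1 - (1 + 0.0624)^(-6) = 0.304541
Numerator: $49,800.00 * 0.0624 = 3107.52
PMT = 3107.52 / 0.304541 = $10,203.95

$10,203.95


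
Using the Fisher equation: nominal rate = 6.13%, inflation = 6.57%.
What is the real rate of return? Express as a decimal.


Formula: (1 + r_real) = (1 + r_nom) / (1 + inflation)
Substituting: (1 + r_real) = 1.0613 / 1.0657
(1 + r_real) = 0.995871
r_real = 0.995871 - 1 = -0.004129

-0.004129


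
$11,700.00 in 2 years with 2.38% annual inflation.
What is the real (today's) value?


Formula: Real value = nominal / (1 + inflation)^years
Price level: (1 + 0.0238)^2 = 1.048166
Real value = $11,700.00 / 1.048166 = $11,162.35

$11,162.35


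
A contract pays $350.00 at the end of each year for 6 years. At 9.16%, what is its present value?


Formula: PV = PMT * (1 - (1+r)^(-n)) / r
Discount factor: (1 + 0.0916)^(-6) = 0.591043
Bracket: 1 - 0.591043 = 0.408957
PV = $350.00 * 0.408957 / 0.0916 = $1,562.61

$1,562.61


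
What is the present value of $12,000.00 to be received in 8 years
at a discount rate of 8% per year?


Formula: PV = FV / (1 + r)^n
Substituting: PV = $12,000.00 / (1 + 0.08)^8
Discount factor: (1.08)^8 = 1.85093
PV = $12,000.00 / 1.85093 = $6,483.23

$6,483.23


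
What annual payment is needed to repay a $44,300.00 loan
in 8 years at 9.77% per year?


Formula: PMT = PV * r / (1 - (1+r)^(-n))
Denominator: 1 - (1 + 0.0977)^(-8) = 0.525615
Numerator: $44,300.00 * 0.0977 = 4328.11
PMT = 4328.11 / 0.525615 = $8,234.37

$8,234.37


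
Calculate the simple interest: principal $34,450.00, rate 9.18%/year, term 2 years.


Formula: I = P * r * t
Substituting: I = $34,450.00 * 0.0918 * 2
Step: I = $34,450.00 * 0.1836
I = $6,325.02

$6,325.02


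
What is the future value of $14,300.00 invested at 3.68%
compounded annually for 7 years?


Formula: FV = P * (1 + r)^n
Substituting: FV = $14,300.00 * (1 + 0.0368)^7
Growth factor: (1.0368)^7 = 1.287849
FV = $14,300.00 * 1.287849 = $18,416.24

$18,416.24


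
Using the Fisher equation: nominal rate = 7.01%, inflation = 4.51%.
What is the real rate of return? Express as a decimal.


Formula: (1 + r_real) = (1 + r_nom) / (1 + inflation)
Substituting: (1 + r_real) = 1.0701 / 1.0451
(1 + r_real) = 1.023921
r_real = 1.023921 - 1 = 0.023921

0.023921


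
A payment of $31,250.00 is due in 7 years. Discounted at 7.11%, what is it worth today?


Formula: PV = FV / (1 + r)^n
Substituting: PV = $31,250.00 / (1 + 0.0711)^7
Discount factor: (1.0711)^7 = 1.617373
PV = $31,250.00 / 1.617373 = $19,321.46

$19,321.46


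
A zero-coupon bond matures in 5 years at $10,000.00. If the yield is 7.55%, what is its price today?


Formula: Price = FV / (1 + r)^n
Substituting: Price = $10,000.00 / (1 + 0.0755)^5
Discount factor: (1.0755)^5 = 1.438971
Price = $10,000.00 / 1.438971 = $6,949.41

$6,949.41


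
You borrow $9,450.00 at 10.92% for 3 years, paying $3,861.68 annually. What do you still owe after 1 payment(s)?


Formula: Balance = PV*(1+r)^k - PMT*((1+r)^k - 1)/r
Growth: (1 + 0.1092)^1 = 1.1092
Accumulated factor: ((1+r)^k - 1)/r = 1.0
Balance = $9,450.00 * 1.1092 - $3,861.68 * 1.0
Balance = $6,620.26

$6,620.26


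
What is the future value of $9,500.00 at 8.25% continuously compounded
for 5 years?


Formula: FV = P * e^(r*t)
Exponent: r*t = 0.0825 * 5 = 0.4125
e^(0.4125) = 1.51059
FV = $9,500.00 * 1.51059 = $14,350.60

$14,350.60


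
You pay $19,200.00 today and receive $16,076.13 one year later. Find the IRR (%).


Formula: IRR = C1/C0 - 1
Substituting: IRR = $16,076.13 / $19,200.00 - 1
Ratio: 0.837298 - 1 = -0.162702
IRR = -16.2702%

-16.2702%


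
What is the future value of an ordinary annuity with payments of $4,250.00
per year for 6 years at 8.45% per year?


Formula: FV = PMT * ((1+r)^n - 1) / r
Growth factor: (1 + 0.0845)^6 = 1.626962
Numerator: 1.626962 - 1 = 0.626962
FV = $4,250.00 * 0.626962 / 0.0845 = $31,533.58

$31,533.58


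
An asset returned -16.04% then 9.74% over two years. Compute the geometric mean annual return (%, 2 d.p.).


Formula: Geometric mean = ((1+r1)*(1+r2))^(1/2) - 1
Product: (1 + -0.1604) * (1 + 0.0974) = 0.8396 * 1.0974 = 0.921377
Square root: 0.921377^0.5 = 0.959884
Geometric mean = 0.959884 - 1 = -0.040116
As percentage: -4.01%

-4.01%


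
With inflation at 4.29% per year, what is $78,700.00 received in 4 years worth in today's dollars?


Formula: Real value = nominal / (1 + inflation)^years
Price level: (1 + 0.0429)^4 = 1.182962
Real value = $78,700.00 / 1.182962 = $66,527.94

$66,527.94


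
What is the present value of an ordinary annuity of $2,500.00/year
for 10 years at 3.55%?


Formula: PV = PMT * (1 - (1+r)^(-n)) / r
Discount factor: (1 + 0.0355)^(-10) = 0.705503
Bracket: 1 - 0.705503 = 0.294497
PV = $2,500.00 * 0.294497 / 0.0355 = $20,739.21

$20,739.21


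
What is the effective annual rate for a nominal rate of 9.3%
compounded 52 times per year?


Formula: EAR = (1 + r/m)^m - 1
Period rate: r/m = 0.093 / 52 = 0.001788
Compounding: (1 + 0.001788)^52 = 1.097371
EAR = 1.097371 - 1 = 0.097371

0.097371


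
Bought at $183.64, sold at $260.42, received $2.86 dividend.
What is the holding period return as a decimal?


Formula: HPR = (P1 - P0 + D) / P0
Gain: $260.42 - $183.64 + $2.86 = $79.64
HPR = $79.64 / $183.64 = 0.4337

0.4337


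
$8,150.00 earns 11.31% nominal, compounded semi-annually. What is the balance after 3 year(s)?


Formula: FV = P * (1 + r/m)^(m*t)
Period rate: r/m = 0.1131 / 2 = 0.05655
Total periods: m*t = 2 * 3 = 6
Growth factor: (1 + 0.05655)^6 = 1.391042
FV = $8,150.00 * 1.391042 = $11,336.99

$11,336.99


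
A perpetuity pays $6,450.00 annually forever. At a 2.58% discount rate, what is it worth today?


Formula: PV = C / r
Substituting: PV = $6,450.00 / 0.0258
PV = $250,000.00

$250,000.00


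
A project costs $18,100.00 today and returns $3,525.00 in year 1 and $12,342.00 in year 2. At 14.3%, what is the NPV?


Formula: NPV = C0 + C1/(1+r) + C2/(1+r)^2
Discount C1: $3,525.00 / (1 + 0.143) = $3,083.99
Discount C2: $12,342.00 / (1 + 0.143)^2 = $9,446.98
NPV = -$18,100.00 + $3,083.99 + $9,446.98 = -$5,569.03

-$5,569.03


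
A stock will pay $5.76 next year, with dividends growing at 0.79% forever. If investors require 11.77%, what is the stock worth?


Formula: P = D1 / (r - g)
Spread: r - g = 0.1177 - 0.0079 = 0.1098
Substituting: P = $5.76 / 0.1098
P = $52.46

$52.46


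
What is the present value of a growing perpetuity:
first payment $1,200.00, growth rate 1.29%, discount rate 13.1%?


Formula: PV = C / (r - g)
Spread: r - g = 0.131 - 0.0129 = 0.1181
Substituting: PV = $1,200.00 / 0.1181
PV = $10,160.88

$10,160.88


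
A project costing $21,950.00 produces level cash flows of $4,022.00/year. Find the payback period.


Formula: Payback = investment / annual cash flow
Substituting: Payback = $21,950.00 / $4,022.00
Payback = 5.4575 years

5.4575 years


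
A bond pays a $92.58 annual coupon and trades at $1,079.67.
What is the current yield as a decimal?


Formula: Current yield = annual coupon / price
Substituting: CY = $92.58 / $1,079.67
CY = 0.085748

0.085748


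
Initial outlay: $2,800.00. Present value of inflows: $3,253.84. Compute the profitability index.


Formula: PI = PV(cash flows) / initial investment
Substituting: PI = $3,253.84 / $2,800.00
PI = 1.1621

1.1621


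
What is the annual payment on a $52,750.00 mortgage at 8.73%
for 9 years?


Formula: PMT = PV * r / (1 - (1+r)^(-n))
Denominator: 1 - (1 + 0.0873)^(-9) = 0.529179
Numerator: $52,750.00 * 0.0873 = 4605.075
PMT = 4605.075 / 0.529179 = $8,702.30

$8,702.30


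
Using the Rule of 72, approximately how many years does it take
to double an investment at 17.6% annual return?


Formula: Years ≈ 72 / r
Substituting: Years ≈ 72 / 17.6
Years ≈ 4.1

4.1 years


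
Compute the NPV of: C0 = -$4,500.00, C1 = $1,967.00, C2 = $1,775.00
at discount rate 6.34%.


Formula: NPV = C0 + C1/(1+r) + C2/(1+r)^2
Discount C1: $1,967.00 / (1 + 0.0634) = $1,849.73
Discount C2: $1,775.00 / (1 + 0.0634)^2 = $1,569.66
NPV = -$4,500.00 + $1,849.73 + $1,569.66 = -$1,080.61

-$1,080.61


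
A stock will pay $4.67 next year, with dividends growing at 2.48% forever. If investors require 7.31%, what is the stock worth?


Formula: P = D1 / (r - g)
Spread: r - g = 0.0731 - 0.0248 = 0.0483
Substituting: P = $4.67 / 0.0483
P = $96.69

$96.69


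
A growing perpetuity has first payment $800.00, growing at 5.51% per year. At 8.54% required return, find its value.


Formula: PV = C / (r - g)
Spread: r - g = 0.0854 - 0.0551 = 0.0303
Substituting: PV = $800.00 / 0.0303
PV = $26,402.64

$26,402.64


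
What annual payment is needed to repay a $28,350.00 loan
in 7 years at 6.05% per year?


Formula: PMT = PV * r / (1 - (1+r)^(-n))
Denominator: 1 - (1 + 0.0605)^(-7) = 0.337135
Numerator: $28,350.00 * 0.0605 = 1715.175
PMT = 1715.175 / 0.337135 = $5,087.51

$5,087.51


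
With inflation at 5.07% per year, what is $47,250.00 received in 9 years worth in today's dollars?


Formula: Real value = nominal / (1 + inflation)^years
Price level: (1 + 0.0507)^9 = 1.560661
Real value = $47,250.00 / 1.560661 = $30,275.63

$30,275.63


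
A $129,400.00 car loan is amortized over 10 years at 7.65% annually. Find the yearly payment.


Formula: PMT = PV * r / (1 - (1+r)^(-n))
Denominator: 1 - (1 + 0.0765)^(-10) = 0.521525
Numerator: $129,400.00 * 0.0765 = 9899.1
PMT = 9899.1 / 0.521525 = $18,981.08

$18,981.08


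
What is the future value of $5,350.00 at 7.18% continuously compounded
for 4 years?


Formula: FV = P * e^(r*t)
Exponent: r*t = 0.0718 * 4 = 0.2872
e^(0.2872) = 1.332691
FV = $5,350.00 * 1.332691 = $7,129.90

$7,129.90


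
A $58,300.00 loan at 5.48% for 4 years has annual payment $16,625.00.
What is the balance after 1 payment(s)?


Formula: Balance = PV*(1+r)^k - PMT*((1+r)^k - 1)/r
Growth: (1 + 0.0548)^1 = 1.0548
Accumulated factor: ((1+r)^k - 1)/r = 1.0
Balance = $58,300.00 * 1.0548 - $16,625.00 * 1.0
Balance = $44,869.84

$44,869.84


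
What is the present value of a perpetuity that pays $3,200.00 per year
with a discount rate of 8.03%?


Formula: PV = C / r
Substituting: PV = $3,200.00 / 0.0803
PV = $39,850.56

$39,850.56


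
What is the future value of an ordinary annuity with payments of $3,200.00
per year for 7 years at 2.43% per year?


Formula: FV = PMT * ((1+r)^n - 1) / r
Growth factor: (1 + 0.0243)^7 = 1.183015
Numerator: 1.183015 - 1 = 0.183015
FV = $3,200.00 * 0.183015 / 0.0243 = $24,100.73

$24,100.73


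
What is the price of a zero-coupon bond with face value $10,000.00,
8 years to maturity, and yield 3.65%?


Formula: Price = FV / (1 + r)^n
Substituting: Price = $10,000.00 / (1 + 0.0365)^8
Discount factor: (1.0365)^8 = 1.332154
Price = $10,000.00 / 1.332154 = $7,506.64

$7,506.64


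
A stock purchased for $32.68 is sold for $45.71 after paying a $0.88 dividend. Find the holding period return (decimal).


Formula: HPR = (P1 - P0 + D) / P0
Gain: $45.71 - $32.68 + $0.88 = $13.91
HPR = $13.91 / $32.68 = 0.4256

0.4256


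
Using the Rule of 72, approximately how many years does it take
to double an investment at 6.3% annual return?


Formula: Years ≈ 72 / r
Substituting: Years ≈ 72 / 6.3
Years ≈ 11.4

11.4 years


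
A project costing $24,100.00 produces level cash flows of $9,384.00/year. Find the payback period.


Formula: Payback = investment / annual cash flow
Substituting: Payback = $24,100.00 / $9,384.00
Payback = 2.5682 years

2.5682 years


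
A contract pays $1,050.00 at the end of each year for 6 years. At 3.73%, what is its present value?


Formula: PV = PMT * (1 - (1+r)^(-n)) / r
Discount factor: (1 + 0.0373)^(-6) = 0.802738
Bracket: 1 - 0.802738 = 0.197262
PV = $1,050.00 * 0.197262 / 0.0373 = $5,552.96

$5,552.96


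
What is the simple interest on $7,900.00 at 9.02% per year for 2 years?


Formula: I = P * r * t
Substituting: I = $7,900.00 * 0.0902 * 2
Step: I = $7,900.00 * 0.1804
I = $1,425.16

$1,425.16


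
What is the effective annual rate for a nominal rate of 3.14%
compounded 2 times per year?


Formula: EAR = (1 + r/m)^m - 1
Period rate: r/m = 0.0314 / 2 = 0.0157
Compounding: (1 + 0.0157)^2 = 1.031646
EAR = 1.031646 - 1 = 0.031646

0.031646


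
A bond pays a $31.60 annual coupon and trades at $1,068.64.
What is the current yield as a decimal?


Formula: Current yield = annual coupon / price
Substituting: CY = $31.60 / $1,068.64
CY = 0.02957

0.02957


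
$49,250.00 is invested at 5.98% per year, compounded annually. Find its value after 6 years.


Formula: FV = P * (1 + r)^n
Substituting: FV = $49,250.00 * (1 + 0.0598)^6
Growth factor: (1.0598)^6 = 1.416914
FV = $49,250.00 * 1.416914 = $69,783.01

$69,783.01


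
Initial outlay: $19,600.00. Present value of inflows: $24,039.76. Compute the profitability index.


Formula: PI = PV(cash flows) / initial investment
Substituting: PI = $24,039.76 / $19,600.00
PI = 1.2265

1.2265


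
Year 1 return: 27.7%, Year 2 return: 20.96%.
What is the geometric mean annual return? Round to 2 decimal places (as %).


Formula: Geometric mean = ((1+r1)*(1+r2))^(1/2) - 1
Product: (1 + 0.277) * (1 + 0.2096) = 1.277 * 1.2096 = 1.544659
Square root: 1.544659^0.5 = 1.242843
Geometric mean = 1.242843 - 1 = 0.242843
As percentage: 24.28%

24.28%


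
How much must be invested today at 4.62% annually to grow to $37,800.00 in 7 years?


Formula: PV = FV / (1 + r)^n
Substituting: PV = $37,800.00 / (1 + 0.0462)^7
Discount factor: (1.0462)^7 = 1.371839
PV = $37,800.00 / 1.371839 = $27,554.26

$27,554.26


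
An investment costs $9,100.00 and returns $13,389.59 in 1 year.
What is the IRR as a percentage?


Formula: IRR = C1/C0 - 1
Substituting: IRR = $13,389.59 / $9,100.00 - 1
Ratio: 1.471384 - 1 = 0.471384
IRR = 47.1384%

47.1384%


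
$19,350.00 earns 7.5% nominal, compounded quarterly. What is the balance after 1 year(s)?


Formula: FV = P * (1 + r/m)^(m*t)
Period rate: r/m = 0.075 / 4 = 0.01875
Total periods: m*t = 4 * 1 = 4
Growth factor: (1 + 0.01875)^4 = 1.077136
FV = $19,350.00 * 1.077136 = $20,842.58

$20,842.58


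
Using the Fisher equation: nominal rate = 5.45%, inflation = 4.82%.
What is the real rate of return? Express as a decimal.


Formula: (1 + r_real) = (1 + r_nom) / (1 + inflation)
Substituting: (1 + r_real) = 1.0545 / 1.0482
(1 + r_real) = 1.00601
r_real = 1.00601 - 1 = 0.00601

0.00601


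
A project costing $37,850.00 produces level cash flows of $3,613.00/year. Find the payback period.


Formula: Payback = investment / annual cash flow
Substituting: Payback = $37,850.00 / $3,613.00
Payback = 10.4761 years

10.4761 years


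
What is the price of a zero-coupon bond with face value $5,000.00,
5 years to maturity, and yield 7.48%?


Formula: Price = FV / (1 + r)^n
Substituting: Price = $5,000.00 / (1 + 0.0748)^5
Discount factor: (1.0748)^5 = 1.434294
Price = $5,000.00 / 1.434294 = $3,486.03

$3,486.03


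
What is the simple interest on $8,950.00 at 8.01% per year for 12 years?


Formula: I = P * r * t
Substituting: I = $8,950.00 * 0.0801 * 12
Step: I = $8,950.00 * 0.9612
I = $8,602.74

$8,602.74


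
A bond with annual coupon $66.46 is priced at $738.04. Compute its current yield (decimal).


Formula: Current yield = annual coupon / price
Substituting: CY = $66.46 / $738.04
CY = 0.090049

0.090049


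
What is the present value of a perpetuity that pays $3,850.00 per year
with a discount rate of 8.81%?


Formula: PV = C / r
Substituting: PV = $3,850.00 / 0.0881
PV = $43,700.34

$43,700.34


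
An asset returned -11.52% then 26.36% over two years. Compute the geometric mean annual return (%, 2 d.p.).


Formula: Geometric mean = ((1+r1)*(1+r2))^(1/2) - 1
Product: (1 + -0.1152) * (1 + 0.2636) = 0.8848 * 1.2636 = 1.118033
Square root: 1.118033^0.5 = 1.057371
Geometric mean = 1.057371 - 1 = 0.057371
As percentage: 5.74%

5.74%


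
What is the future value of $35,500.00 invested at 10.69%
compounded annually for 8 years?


Formula: FV = P * (1 + r)^n
Substituting: FV = $35,500.00 * (1 + 0.1069)^8
Growth factor: (1.1069)^8 = 2.253549
FV = $35,500.00 * 2.253549 = $80,001.01

$80,001.01


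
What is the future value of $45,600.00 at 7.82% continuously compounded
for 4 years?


Formula: FV = P * e^(r*t)
Exponent: r*t = 0.0782 * 4 = 0.3128
e^(0.3128) = 1.367248
FV = $45,600.00 * 1.367248 = $62,346.51

$62,346.51


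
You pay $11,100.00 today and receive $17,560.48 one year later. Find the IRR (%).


Formula: IRR = C1/C0 - 1
Substituting: IRR = $17,560.48 / $11,100.00 - 1
Ratio: 1.582025 - 1 = 0.582025
IRR = 58.2025%

58.2025%


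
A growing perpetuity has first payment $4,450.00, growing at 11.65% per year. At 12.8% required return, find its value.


Formula: PV = C / (r - g)
Spread: r - g = 0.128 - 0.1165 = 0.0115
Substituting: PV = $4,450.00 / 0.0115
PV = $386,956.52

$386,956.52


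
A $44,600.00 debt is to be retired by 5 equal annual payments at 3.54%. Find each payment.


Formula: PMT = PV * r / (1 - (1+r)^(-n))
Denominator: 1 - (1 + 0.0354)^(-5) = 0.159652
Numerator: $44,600.00 * 0.0354 = 1578.84
PMT = 1578.84 / 0.159652 = $9,889.26

$9,889.26


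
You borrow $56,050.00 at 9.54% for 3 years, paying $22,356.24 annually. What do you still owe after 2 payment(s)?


Formula: Balance = PV*(1+r)^k - PMT*((1+r)^k - 1)/r
Growth: (1 + 0.0954)^2 = 1.199901
Accumulated factor: ((1+r)^k - 1)/r = 2.0954
Balance = $56,050.00 * 1.199901 - $22,356.24 * 2.0954
Balance = $20,409.19

$20,409.19


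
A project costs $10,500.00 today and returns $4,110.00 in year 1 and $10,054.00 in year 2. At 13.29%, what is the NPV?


Formula: NPV = C0 + C1/(1+r) + C2/(1+r)^2
Discount C1: $4,110.00 / (1 + 0.1329) = $3,627.86
Discount C2: $10,054.00 / (1 + 0.1329)^2 = $7,833.50
NPV = -$10,500.00 + $3,627.86 + $7,833.50 = $961.36

$961.36


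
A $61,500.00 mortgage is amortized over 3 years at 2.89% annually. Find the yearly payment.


Formula: PMT = PV * r / (1 - (1+r)^(-n))
Denominator: 1 - (1 + 0.0289)^(-3) = 0.08192
Numerator: $61,500.00 * 0.0289 = 1777.35
PMT = 1777.35 / 0.08192 = $21,696.15

$21,696.15


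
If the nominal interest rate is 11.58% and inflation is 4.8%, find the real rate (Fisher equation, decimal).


Formula: (1 + r_real) = (1 + r_nom) / (1 + inflation)
Substituting: (1 + r_real) = 1.1158 / 1.048
(1 + r_real) = 1.064695
r_real = 1.064695 - 1 = 0.064695

0.064695


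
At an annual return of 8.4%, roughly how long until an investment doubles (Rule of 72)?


Formula: Years ≈ 72 / r
Substituting: Years ≈ 72 / 8.4
Years ≈ 8.6

8.6 years


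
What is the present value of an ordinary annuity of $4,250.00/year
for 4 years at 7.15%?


Formula: PV = PMT * (1 - (1+r)^(-n)) / r
Discount factor: (1 + 0.0715)^(-4) = 0.758632
Bracket: 1 - 0.758632 = 0.241368
PV = $4,250.00 * 0.241368 / 0.0715 = $14,347.03

$14,347.03


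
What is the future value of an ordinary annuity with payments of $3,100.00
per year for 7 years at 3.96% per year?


Formula: FV = PMT * ((1+r)^n - 1) / r
Growth factor: (1 + 0.0396)^7 = 1.312393
Numerator: 1.312393 - 1 = 0.312393
FV = $3,100.00 * 0.312393 / 0.0396 = $24,455.01

$24,455.01


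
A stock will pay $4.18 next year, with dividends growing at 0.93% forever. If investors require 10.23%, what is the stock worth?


Formula: P = D1 / (r - g)
Spread: r - g = 0.1023 - 0.0093 = 0.093
Substituting: P = $4.18 / 0.093
P = $44.95

$44.95


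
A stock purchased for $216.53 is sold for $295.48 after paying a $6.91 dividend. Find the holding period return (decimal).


Formula: HPR = (P1 - P0 + D) / P0
Gain: $295.48 - $216.53 + $6.91 = $85.86
HPR = $85.86 / $216.53 = 0.3965

0.3965


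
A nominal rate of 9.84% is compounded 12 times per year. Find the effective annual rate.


Formula: EAR = (1 + r/m)^m - 1
Period rate: r/m = 0.0984 / 12 = 0.0082
Compounding: (1 + 0.0082)^12 = 1.102961
EAR = 1.102961 - 1 = 0.102961

0.102961


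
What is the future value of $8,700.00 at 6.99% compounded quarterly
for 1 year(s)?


Formula: FV = P * (1 + r/m)^(m*t)
Period rate: r/m = 0.0699 / 4 = 0.017475
Total periods: m*t = 4 * 1 = 4
Growth factor: (1 + 0.017475)^4 = 1.071754
FV = $8,700.00 * 1.071754 = $9,324.26

$9,324.26


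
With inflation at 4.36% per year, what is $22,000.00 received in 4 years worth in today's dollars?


Formula: Real value = nominal / (1 + inflation)^years
Price level: (1 + 0.0436)^4 = 1.186141
Real value = $22,000.00 / 1.186141 = $18,547.54

$18,547.54


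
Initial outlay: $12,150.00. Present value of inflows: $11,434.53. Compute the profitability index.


Formula: PI = PV(cash flows) / initial investment
Substituting: PI = $11,434.53 / $12,150.00
PI = 0.9411

0.9411


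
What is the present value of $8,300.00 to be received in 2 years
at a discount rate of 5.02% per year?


Formula: PV = FV / (1 + r)^n
Substituting: PV = $8,300.00 / (1 + 0.0502)^2
Discount factor: (1.0502)^2 = 1.10292
PV = $8,300.00 / 1.10292 = $7,525.48

$7,525.48


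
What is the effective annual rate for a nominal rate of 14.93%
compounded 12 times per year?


Formula: EAR = (1 + r/m)^m - 1
Period rate: r/m = 0.1493 / 12 = 0.012442
Compounding: (1 + 0.012442)^12 = 1.159952
EAR = 1.159952 - 1 = 0.159952

0.159952


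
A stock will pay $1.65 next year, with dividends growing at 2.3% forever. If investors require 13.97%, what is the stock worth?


Formula: P = D1 / (r - g)
Spread: r - g = 0.1397 - 0.023 = 0.1167
Substituting: P = $1.65 / 0.1167
P = $14.14

$14.14


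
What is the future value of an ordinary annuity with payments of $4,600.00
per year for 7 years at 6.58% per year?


Formula: FV = PMT * ((1+r)^n - 1) / r
Growth factor: (1 + 0.0658)^7 = 1.562176
Numerator: 1.562176 - 1 = 0.562176
FV = $4,600.00 * 0.562176 / 0.0658 = $39,301.07

$39,301.07


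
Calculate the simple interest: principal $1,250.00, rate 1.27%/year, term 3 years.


Formula: I = P * r * t
Substituting: I = $1,250.00 * 0.0127 * 3
Step: I = $1,250.00 * 0.0381
I = $47.63

$47.63


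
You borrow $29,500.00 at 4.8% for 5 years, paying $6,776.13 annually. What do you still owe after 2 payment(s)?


Formula: Balance = PV*(1+r)^k - PMT*((1+r)^k - 1)/r
Growth: (1 + 0.048)^2 = 1.098304
Accumulated factor: ((1+r)^k - 1)/r = 2.048
Balance = $29,500.00 * 1.098304 - $6,776.13 * 2.048
Balance = $18,522.45

$18,522.45


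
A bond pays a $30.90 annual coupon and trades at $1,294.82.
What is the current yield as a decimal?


Formula: Current yield = annual coupon / price
Substituting: CY = $30.90 / $1,294.82
CY = 0.023864

0.023864


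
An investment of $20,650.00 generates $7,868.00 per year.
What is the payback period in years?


Formula: Payback = investment / annual cash flow
Substituting: Payback = $20,650.00 / $7,868.00
Payback = 2.6246 years

2.6246 years


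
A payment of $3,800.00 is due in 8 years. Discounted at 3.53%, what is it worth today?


Formula: PV = FV / (1 + r)^n
Substituting: PV = $3,800.00 / (1 + 0.0353)^8
Discount factor: (1.0353)^8 = 1.319866
PV = $3,800.00 / 1.319866 = $2,879.08

$2,879.08


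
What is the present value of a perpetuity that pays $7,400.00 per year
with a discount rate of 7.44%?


Formula: PV = C / r
Substituting: PV = $7,400.00 / 0.0744
PV = $99,462.37

$99,462.37


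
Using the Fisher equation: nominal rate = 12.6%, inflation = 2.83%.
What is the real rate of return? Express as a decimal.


Formula: (1 + r_real) = (1 + r_nom) / (1 + inflation)
Substituting: (1 + r_real) = 1.126 / 1.0283
(1 + r_real) = 1.095011
r_real = 1.095011 - 1 = 0.095011

0.095011


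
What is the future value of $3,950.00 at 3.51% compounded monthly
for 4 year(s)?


Formula: FV = P * (1 + r/m)^(m*t)
Period rate: r/m = 0.0351 / 12 = 0.002925
Total periods: m*t = 12 * 4 = 48
Growth factor: (1 + 0.002925)^48 = 1.150498
FV = $3,950.00 * 1.150498 = $4,544.47

$4,544.47


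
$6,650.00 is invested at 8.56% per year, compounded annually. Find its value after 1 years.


Formula: FV = P * (1 + r)^n
Substituting: FV = $6,650.00 * (1 + 0.0856)^1
Growth factor: (1.0856)^1 = 1.0856
FV = $6,650.00 * 1.0856 = $7,219.24

$7,219.24


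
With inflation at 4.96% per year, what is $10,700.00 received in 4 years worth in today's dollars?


Formula: Real value = nominal / (1 + inflation)^years
Price level: (1 + 0.0496)^4 = 1.213655
Real value = $10,700.00 / 1.213655 = $8,816.34

$8,816.34


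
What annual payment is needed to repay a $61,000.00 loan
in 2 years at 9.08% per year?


Formula: PMT = PV * r / (1 - (1+r)^(-n))
Denominator: 1 - (1 + 0.0908)^(-2) = 0.159554
Numerator: $61,000.00 * 0.0908 = 5538.8
PMT = 5538.8 / 0.159554 = $34,714.24

$34,714.24


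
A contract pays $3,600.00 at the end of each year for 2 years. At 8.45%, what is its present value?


Formula: PV = PMT * (1 - (1+r)^(-n)) / r
Discount factor: (1 + 0.0845)^(-2) = 0.850239
Bracket: 1 - 0.850239 = 0.149761
PV = $3,600.00 * 0.149761 / 0.0845 = $6,380.36

$6,380.36


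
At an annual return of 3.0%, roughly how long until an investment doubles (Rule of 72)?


Formula: Years ≈ 72 / r
Substituting: Years ≈ 72 / 3.0
Years ≈ 24.0

24.0 years


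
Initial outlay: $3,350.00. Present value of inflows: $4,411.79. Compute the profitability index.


Formula: PI = PV(cash flows) / initial investment
Substituting: PI = $4,411.79 / $3,350.00
PI = 1.317

1.317


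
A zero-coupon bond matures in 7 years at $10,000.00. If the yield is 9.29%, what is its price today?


Formula: Price = FV / (1 + r)^n
Substituting: Price = $10,000.00 / (1 + 0.0929)^7
Discount factor: (1.0929)^7 = 1.862357
Price = $10,000.00 / 1.862357 = $5,369.54

$5,369.54


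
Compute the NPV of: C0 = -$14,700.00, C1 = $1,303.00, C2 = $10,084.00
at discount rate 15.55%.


Formula: NPV = C0 + C1/(1+r) + C2/(1+r)^2
Discount C1: $1,303.00 / (1 + 0.1555) = $1,127.65
Discount C2: $10,084.00 / (1 + 0.1555)^2 = $7,552.54
NPV = -$14,700.00 + $1,127.65 + $7,552.54 = -$6,019.81

-$6,019.81


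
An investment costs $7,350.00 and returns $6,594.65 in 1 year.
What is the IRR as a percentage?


Formula: IRR = C1/C0 - 1
Substituting: IRR = $6,594.65 / $7,350.00 - 1
Ratio: 0.897231 - 1 = -0.102769
IRR = -10.2769%

-10.2769%


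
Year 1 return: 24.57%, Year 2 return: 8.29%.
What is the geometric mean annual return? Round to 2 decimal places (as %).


Formula: Geometric mean = ((1+r1)*(1+r2))^(1/2) - 1
Product: (1 + 0.2457) * (1 + 0.0829) = 1.2457 * 1.0829 = 1.348969
Square root: 1.348969^0.5 = 1.161451
Geometric mean = 1.161451 - 1 = 0.161451
As percentage: 16.15%

16.15%


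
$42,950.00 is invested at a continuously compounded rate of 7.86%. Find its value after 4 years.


Formula: FV = P * e^(r*t)
Exponent: r*t = 0.0786 * 4 = 0.3144
e^(0.3144) = 1.369437
FV = $42,950.00 * 1.369437 = $58,817.34

$58,817.34


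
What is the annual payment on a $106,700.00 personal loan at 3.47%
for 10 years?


Formula: PMT = PV * r / (1 - (1+r)^(-n))
Denominator: 1 - (1 + 0.0347)^(-10) = 0.289023
Numerator: $106,700.00 * 0.0347 = 3702.49
PMT = 3702.49 / 0.289023 = $12,810.36

$12,810.36


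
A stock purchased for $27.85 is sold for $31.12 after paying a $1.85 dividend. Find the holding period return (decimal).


Formula: HPR = (P1 - P0 + D) / P0
Gain: $31.12 - $27.85 + $1.85 = $5.12
HPR = $5.12 / $27.85 = 0.1838

0.1838


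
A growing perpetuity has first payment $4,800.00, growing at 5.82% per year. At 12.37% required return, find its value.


Formula: PV = C / (r - g)
Spread: r - g = 0.1237 - 0.0582 = 0.0655
Substituting: PV = $4,800.00 / 0.0655
PV = $73,282.44

$73,282.44


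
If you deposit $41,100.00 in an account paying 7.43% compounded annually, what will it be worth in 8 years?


Formula: FV = P * (1 + r)^n
Substituting: FV = $41,100.00 * (1 + 0.0743)^8
Growth factor: (1.0743)^8 = 1.774208
FV = $41,100.00 * 1.774208 = $72,919.96

$72,919.96


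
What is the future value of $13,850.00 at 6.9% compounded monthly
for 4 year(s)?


Formula: FV = P * (1 + r/m)^(m*t)
Period rate: r/m = 0.069 / 12 = 0.00575
Total periods: m*t = 12 * 4 = 48
Growth factor: (1 + 0.00575)^48 = 1.316807
FV = $13,850.00 * 1.316807 = $18,237.77

$18,237.77


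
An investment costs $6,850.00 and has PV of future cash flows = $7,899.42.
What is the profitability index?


Formula: PI = PV(cash flows) / initial investment
Substituting: PI = $7,899.42 / $6,850.00
PI = 1.1532

1.1532


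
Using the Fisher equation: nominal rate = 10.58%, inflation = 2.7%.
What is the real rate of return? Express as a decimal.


Formula: (1 + r_real) = (1 + r_nom) / (1 + inflation)
Substituting: (1 + r_real) = 1.1058 / 1.027
(1 + r_real) = 1.076728
r_real = 1.076728 - 1 = 0.076728

0.076728


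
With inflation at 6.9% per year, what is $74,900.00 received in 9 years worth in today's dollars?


Formula: Real value = nominal / (1 + inflation)^years
Price level: (1 + 0.069)^9 = 1.823053
Real value = $74,900.00 / 1.823053 = $41,084.92

$41,084.92


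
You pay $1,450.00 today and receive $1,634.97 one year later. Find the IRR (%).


Formula: IRR = C1/C0 - 1
Substituting: IRR = $1,634.97 / $1,450.00 - 1
Ratio: 1.127566 - 1 = 0.127566
IRR = 12.7566%

12.7566%


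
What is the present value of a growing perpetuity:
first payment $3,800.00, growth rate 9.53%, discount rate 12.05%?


Formula: PV = C / (r - g)
Spread: r - g = 0.1205 - 0.0953 = 0.0252
Substituting: PV = $3,800.00 / 0.0252
PV = $150,793.65

$150,793.65


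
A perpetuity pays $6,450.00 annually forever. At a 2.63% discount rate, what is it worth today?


Formula: PV = C / r
Substituting: PV = $6,450.00 / 0.0263
PV = $245,247.15

$245,247.15


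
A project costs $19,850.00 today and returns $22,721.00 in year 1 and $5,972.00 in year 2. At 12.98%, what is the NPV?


Formula: NPV = C0 + C1/(1+r) + C2/(1+r)^2
Discount C1: $22,721.00 / (1 + 0.1298) = $20,110.64
Discount C2: $5,972.00 / (1 + 0.1298)^2 = $4,678.61
NPV = -$19,850.00 + $20,110.64 + $4,678.61 = $4,939.25

$4,939.25


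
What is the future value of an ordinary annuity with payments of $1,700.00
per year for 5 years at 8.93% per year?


Formula: FV = PMT * ((1+r)^n - 1) / r
Growth factor: (1 + 0.0893)^5 = 1.53369
Numerator: 1.53369 - 1 = 0.53369
FV = $1,700.00 * 0.53369 / 0.0893 = $10,159.83

$10,159.83


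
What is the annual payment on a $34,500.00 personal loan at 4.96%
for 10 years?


Formula: PMT = PV * r / (1 - (1+r)^(-n))
Denominator: 1 - (1 + 0.0496)^(-10) = 0.383743
Numerator: $34,500.00 * 0.0496 = 1711.2
PMT = 1711.2 / 0.383743 = $4,459.23

$4,459.23


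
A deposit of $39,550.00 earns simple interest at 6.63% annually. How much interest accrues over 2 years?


Formula: I = P * r * t
Substituting: I = $39,550.00 * 0.0663 * 2
Step: I = $39,550.00 * 0.1326
I = $5,244.33

$5,244.33


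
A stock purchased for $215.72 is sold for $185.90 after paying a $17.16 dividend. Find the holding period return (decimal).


Formula: HPR = (P1 - P0 + D) / P0
Gain: $185.90 - $215.72 + $17.16 = -$12.66
HPR = -$12.66 / $215.72 = -0.0587

-0.0587


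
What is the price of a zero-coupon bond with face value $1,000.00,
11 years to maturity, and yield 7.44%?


Formula: Price = FV / (1 + r)^n
Substituting: Price = $1,000.00 / (1 + 0.0744)^11
Discount factor: (1.0744)^11 = 2.202044
Price = $1,000.00 / 2.202044 = $454.12

$454.12


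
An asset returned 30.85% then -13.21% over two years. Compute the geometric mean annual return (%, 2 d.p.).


Formula: Geometric mean = ((1+r1)*(1+r2))^(1/2) - 1
Product: (1 + 0.3085) * (1 + -0.1321) = 1.3085 * 0.8679 = 1.135647
Square root: 1.135647^0.5 = 1.065667
Geometric mean = 1.065667 - 1 = 0.065667
As percentage: 6.57%

6.57%


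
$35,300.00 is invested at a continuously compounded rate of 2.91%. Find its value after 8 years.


Formula: FV = P * e^(r*t)
Exponent: r*t = 0.0291 * 8 = 0.2328
e^(0.2328) = 1.262129
FV = $35,300.00 * 1.262129 = $44,553.15

$44,553.15


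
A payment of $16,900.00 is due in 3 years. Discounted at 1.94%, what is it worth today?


Formula: PV = FV / (1 + r)^n
Substituting: PV = $16,900.00 / (1 + 0.0194)^3
Discount factor: (1.0194)^3 = 1.059336
PV = $16,900.00 / 1.059336 = $15,953.38

$15,953.38


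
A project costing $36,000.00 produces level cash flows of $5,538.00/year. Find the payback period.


Formula: Payback = investment / annual cash flow
Substituting: Payback = $36,000.00 / $5,538.00
Payback = 6.5005 years

6.5005 years


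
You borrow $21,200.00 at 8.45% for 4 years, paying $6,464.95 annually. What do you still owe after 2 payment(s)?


Formula: Balance = PV*(1+r)^k - PMT*((1+r)^k - 1)/r
Growth: (1 + 0.0845)^2 = 1.17614
Accumulated factor: ((1+r)^k - 1)/r = 2.0845
Balance = $21,200.00 * 1.17614 - $6,464.95 * 2.0845
Balance = $11,457.99

$11,457.99


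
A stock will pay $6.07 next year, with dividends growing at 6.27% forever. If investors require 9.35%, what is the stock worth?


Formula: P = D1 / (r - g)
Spread: r - g = 0.0935 - 0.0627 = 0.0308
Substituting: P = $6.07 / 0.0308
P = $197.08

$197.08


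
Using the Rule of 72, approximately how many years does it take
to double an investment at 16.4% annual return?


Formula: Years ≈ 72 / r
Substituting: Years ≈ 72 / 16.4
Years ≈ 4.4

4.4 years


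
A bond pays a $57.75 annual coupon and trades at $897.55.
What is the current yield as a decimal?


Formula: Current yield = annual coupon / price
Substituting: CY = $57.75 / $897.55
CY = 0.064342

0.064342


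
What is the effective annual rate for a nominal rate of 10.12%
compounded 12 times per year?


Formula: EAR = (1 + r/m)^m - 1
Period rate: r/m = 0.1012 / 12 = 0.008433
Compounding: (1 + 0.008433)^12 = 1.106028
EAR = 1.106028 - 1 = 0.106028

0.106028


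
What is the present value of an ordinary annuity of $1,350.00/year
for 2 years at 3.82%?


Formula: PV = PMT * (1 - (1+r)^(-n)) / r
Discount factor: (1 + 0.0382)^(-2) = 0.927765
Bracket: 1 - 0.927765 = 0.072235
PV = $1,350.00 * 0.072235 / 0.0382 = $2,552.81

$2,552.81


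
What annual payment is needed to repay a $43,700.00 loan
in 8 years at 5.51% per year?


Formula: PMT = PV * r / (1 - (1+r)^(-n))
Denominator: 1 - (1 + 0.0551)^(-8) = 0.348895
Numerator: $43,700.00 * 0.0551 = 2407.87
PMT = 2407.87 / 0.348895 = $6,901.42

$6,901.42


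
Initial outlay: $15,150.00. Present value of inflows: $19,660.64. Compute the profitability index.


Formula: PI = PV(cash flows) / initial investment
Substituting: PI = $19,660.64 / $15,150.00
PI = 1.2977

1.2977


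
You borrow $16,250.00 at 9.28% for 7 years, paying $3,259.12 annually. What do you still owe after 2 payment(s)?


Formula: Balance = PV*(1+r)^k - PMT*((1+r)^k - 1)/r
Growth: (1 + 0.0928)^2 = 1.194212
Accumulated factor: ((1+r)^k - 1)/r = 2.0928
Balance = $16,250.00 * 1.194212 - $3,259.12 * 2.0928
Balance = $12,585.26

$12,585.26


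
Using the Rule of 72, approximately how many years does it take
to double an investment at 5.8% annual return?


Formula: Years ≈ 72 / r
Substituting: Years ≈ 72 / 5.8
Years ≈ 12.4

12.4 years


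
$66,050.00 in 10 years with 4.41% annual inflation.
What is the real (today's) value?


Formula: Real value = nominal / (1 + inflation)^years
Price level: (1 + 0.0441)^10 = 1.539646
Real value = $66,050.00 / 1.539646 = $42,899.46

$42,899.46


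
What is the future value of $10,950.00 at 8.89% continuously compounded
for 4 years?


Formula: FV = P * e^(r*t)
Exponent: r*t = 0.0889 * 4 = 0.3556
e^(0.3556) = 1.427037
FV = $10,950.00 * 1.427037 = $15,626.05

$15,626.05
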